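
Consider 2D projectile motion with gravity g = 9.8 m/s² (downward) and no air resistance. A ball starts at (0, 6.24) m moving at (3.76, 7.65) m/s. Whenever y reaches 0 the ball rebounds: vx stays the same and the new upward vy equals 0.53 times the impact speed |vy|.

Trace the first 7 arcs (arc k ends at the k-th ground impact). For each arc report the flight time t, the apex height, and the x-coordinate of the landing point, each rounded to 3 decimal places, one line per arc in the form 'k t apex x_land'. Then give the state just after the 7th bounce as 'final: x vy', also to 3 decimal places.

1 2.153 9.226 8.094
2 1.454 2.592 13.563
3 0.771 0.728 16.462
4 0.409 0.204 17.998
5 0.217 0.057 18.812
6 0.115 0.016 19.244
7 0.061 0.005 19.472
final: 19.472 0.158

Arc 1: start y=6.240, vy=7.650 → t=2.153, apex=9.226, x_land=8.094, impact vy=-13.447
  bounce: vy ← 0.53·13.447 = 7.127
Arc 2: start y=0.000, vy=7.127 → t=1.454, apex=2.592, x_land=13.563, impact vy=-7.127
  bounce: vy ← 0.53·7.127 = 3.777
Arc 3: start y=0.000, vy=3.777 → t=0.771, apex=0.728, x_land=16.462, impact vy=-3.777
  bounce: vy ← 0.53·3.777 = 2.002
Arc 4: start y=0.000, vy=2.002 → t=0.409, apex=0.204, x_land=17.998, impact vy=-2.002
  bounce: vy ← 0.53·2.002 = 1.061
Arc 5: start y=0.000, vy=1.061 → t=0.217, apex=0.057, x_land=18.812, impact vy=-1.061
  bounce: vy ← 0.53·1.061 = 0.562
Arc 6: start y=0.000, vy=0.562 → t=0.115, apex=0.016, x_land=19.244, impact vy=-0.562
  bounce: vy ← 0.53·0.562 = 0.298
Arc 7: start y=0.000, vy=0.298 → t=0.061, apex=0.005, x_land=19.472, impact vy=-0.298
  bounce: vy ← 0.53·0.298 = 0.158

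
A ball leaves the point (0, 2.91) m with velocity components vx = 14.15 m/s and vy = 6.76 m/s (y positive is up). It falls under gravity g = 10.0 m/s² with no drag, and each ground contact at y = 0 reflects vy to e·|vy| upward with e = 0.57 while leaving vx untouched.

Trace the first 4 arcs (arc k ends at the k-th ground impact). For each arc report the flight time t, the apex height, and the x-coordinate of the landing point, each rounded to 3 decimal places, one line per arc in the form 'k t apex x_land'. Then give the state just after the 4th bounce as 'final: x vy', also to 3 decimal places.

Arc 1: start y=2.910, vy=6.760 → t=1.695, apex=5.195, x_land=23.989, impact vy=-10.193
  bounce: vy ← 0.57·10.193 = 5.810
Arc 2: start y=0.000, vy=5.810 → t=1.162, apex=1.688, x_land=40.431, impact vy=-5.810
  bounce: vy ← 0.57·5.810 = 3.312
Arc 3: start y=0.000, vy=3.312 → t=0.662, apex=0.548, x_land=49.803, impact vy=-3.312
  bounce: vy ← 0.57·3.312 = 1.888
Arc 4: start y=0.000, vy=1.888 → t=0.378, apex=0.178, x_land=55.145, impact vy=-1.888
  bounce: vy ← 0.57·1.888 = 1.076

1 1.695 5.195 23.989
2 1.162 1.688 40.431
3 0.662 0.548 49.803
4 0.378 0.178 55.145
final: 55.145 1.076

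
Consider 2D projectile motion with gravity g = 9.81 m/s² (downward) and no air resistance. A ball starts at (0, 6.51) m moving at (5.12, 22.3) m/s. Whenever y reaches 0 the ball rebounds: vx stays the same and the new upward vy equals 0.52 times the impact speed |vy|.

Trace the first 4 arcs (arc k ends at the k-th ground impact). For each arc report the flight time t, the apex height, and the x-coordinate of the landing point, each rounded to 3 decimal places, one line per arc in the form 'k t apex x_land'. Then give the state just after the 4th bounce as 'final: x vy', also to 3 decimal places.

1 4.822 31.856 24.687
2 2.650 8.614 38.257
3 1.378 2.329 45.313
4 0.717 0.630 48.983
final: 48.983 1.828

Arc 1: start y=6.510, vy=22.300 → t=4.822, apex=31.856, x_land=24.687, impact vy=-25.000
  bounce: vy ← 0.52·25.000 = 13.000
Arc 2: start y=0.000, vy=13.000 → t=2.650, apex=8.614, x_land=38.257, impact vy=-13.000
  bounce: vy ← 0.52·13.000 = 6.760
Arc 3: start y=0.000, vy=6.760 → t=1.378, apex=2.329, x_land=45.313, impact vy=-6.760
  bounce: vy ← 0.52·6.760 = 3.515
Arc 4: start y=0.000, vy=3.515 → t=0.717, apex=0.630, x_land=48.983, impact vy=-3.515
  bounce: vy ← 0.52·3.515 = 1.828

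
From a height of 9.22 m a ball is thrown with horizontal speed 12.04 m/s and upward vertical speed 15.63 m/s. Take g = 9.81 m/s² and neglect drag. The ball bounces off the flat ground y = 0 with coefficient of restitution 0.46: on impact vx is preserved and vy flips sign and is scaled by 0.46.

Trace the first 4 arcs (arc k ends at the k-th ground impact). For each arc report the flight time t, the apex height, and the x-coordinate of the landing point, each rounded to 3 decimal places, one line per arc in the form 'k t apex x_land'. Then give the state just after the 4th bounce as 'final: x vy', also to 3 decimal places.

Arc 1: start y=9.220, vy=15.630 → t=3.695, apex=21.671, x_land=44.491, impact vy=-20.620
  bounce: vy ← 0.46·20.620 = 9.485
Arc 2: start y=0.000, vy=9.485 → t=1.934, apex=4.586, x_land=67.774, impact vy=-9.485
  bounce: vy ← 0.46·9.485 = 4.363
Arc 3: start y=0.000, vy=4.363 → t=0.890, apex=0.970, x_land=78.484, impact vy=-4.363
  bounce: vy ← 0.46·4.363 = 2.007
Arc 4: start y=0.000, vy=2.007 → t=0.409, apex=0.205, x_land=83.410, impact vy=-2.007
  bounce: vy ← 0.46·2.007 = 0.923

1 3.695 21.671 44.491
2 1.934 4.586 67.774
3 0.890 0.970 78.484
4 0.409 0.205 83.410
final: 83.410 0.923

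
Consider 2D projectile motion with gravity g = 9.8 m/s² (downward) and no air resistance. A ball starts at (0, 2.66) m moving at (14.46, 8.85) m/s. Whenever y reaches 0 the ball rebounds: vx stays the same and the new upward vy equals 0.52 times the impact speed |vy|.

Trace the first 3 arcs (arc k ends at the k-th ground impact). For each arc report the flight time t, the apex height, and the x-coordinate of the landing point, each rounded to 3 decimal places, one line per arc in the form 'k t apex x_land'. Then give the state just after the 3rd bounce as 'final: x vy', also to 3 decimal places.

Arc 1: start y=2.660, vy=8.850 → t=2.069, apex=6.656, x_land=29.911, impact vy=-11.422
  bounce: vy ← 0.52·11.422 = 5.939
Arc 2: start y=0.000, vy=5.939 → t=1.212, apex=1.800, x_land=47.438, impact vy=-5.939
  bounce: vy ← 0.52·5.939 = 3.088
Arc 3: start y=0.000, vy=3.088 → t=0.630, apex=0.487, x_land=56.553, impact vy=-3.088
  bounce: vy ← 0.52·3.088 = 1.606

1 2.069 6.656 29.911
2 1.212 1.800 47.438
3 0.630 0.487 56.553
final: 56.553 1.606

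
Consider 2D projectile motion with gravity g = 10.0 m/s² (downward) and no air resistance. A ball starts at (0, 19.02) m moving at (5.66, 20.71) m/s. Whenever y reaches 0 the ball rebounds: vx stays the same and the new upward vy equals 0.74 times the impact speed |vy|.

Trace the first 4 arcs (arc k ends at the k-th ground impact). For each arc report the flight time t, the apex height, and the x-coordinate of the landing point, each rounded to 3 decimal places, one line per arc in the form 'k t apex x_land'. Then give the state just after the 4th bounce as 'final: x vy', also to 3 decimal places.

1 4.916 40.465 27.824
2 4.210 22.159 51.654
3 3.116 12.134 69.289
4 2.306 6.645 82.338
final: 82.338 8.531

Arc 1: start y=19.020, vy=20.710 → t=4.916, apex=40.465, x_land=27.824, impact vy=-28.448
  bounce: vy ← 0.74·28.448 = 21.052
Arc 2: start y=0.000, vy=21.052 → t=4.210, apex=22.159, x_land=51.654, impact vy=-21.052
  bounce: vy ← 0.74·21.052 = 15.578
Arc 3: start y=0.000, vy=15.578 → t=3.116, apex=12.134, x_land=69.289, impact vy=-15.578
  bounce: vy ← 0.74·15.578 = 11.528
Arc 4: start y=0.000, vy=11.528 → t=2.306, apex=6.645, x_land=82.338, impact vy=-11.528
  bounce: vy ← 0.74·11.528 = 8.531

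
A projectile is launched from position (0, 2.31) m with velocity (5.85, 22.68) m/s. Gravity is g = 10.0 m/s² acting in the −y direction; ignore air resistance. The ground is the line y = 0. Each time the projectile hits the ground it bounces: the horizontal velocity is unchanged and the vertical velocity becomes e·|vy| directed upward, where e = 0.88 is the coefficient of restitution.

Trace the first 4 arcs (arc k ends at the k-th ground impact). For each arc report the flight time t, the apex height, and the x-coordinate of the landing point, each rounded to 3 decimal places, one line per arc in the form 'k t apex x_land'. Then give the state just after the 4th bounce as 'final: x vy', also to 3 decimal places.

Arc 1: start y=2.310, vy=22.680 → t=4.636, apex=28.029, x_land=27.119, impact vy=-23.677
  bounce: vy ← 0.88·23.677 = 20.835
Arc 2: start y=0.000, vy=20.835 → t=4.167, apex=21.706, x_land=51.496, impact vy=-20.835
  bounce: vy ← 0.88·20.835 = 18.335
Arc 3: start y=0.000, vy=18.335 → t=3.667, apex=16.809, x_land=72.948, impact vy=-18.335
  bounce: vy ← 0.88·18.335 = 16.135
Arc 4: start y=0.000, vy=16.135 → t=3.227, apex=13.017, x_land=91.826, impact vy=-16.135
  bounce: vy ← 0.88·16.135 = 14.199

1 4.636 28.029 27.119
2 4.167 21.706 51.496
3 3.667 16.809 72.948
4 3.227 13.017 91.826
final: 91.826 14.199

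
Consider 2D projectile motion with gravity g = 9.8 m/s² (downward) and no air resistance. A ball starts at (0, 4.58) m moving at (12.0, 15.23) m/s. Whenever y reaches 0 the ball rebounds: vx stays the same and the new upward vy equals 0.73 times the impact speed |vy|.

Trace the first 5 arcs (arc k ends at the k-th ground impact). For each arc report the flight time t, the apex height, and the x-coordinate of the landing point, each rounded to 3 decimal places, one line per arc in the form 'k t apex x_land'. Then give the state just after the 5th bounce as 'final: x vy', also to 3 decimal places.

Arc 1: start y=4.580, vy=15.230 → t=3.384, apex=16.414, x_land=40.612, impact vy=-17.937
  bounce: vy ← 0.73·17.937 = 13.094
Arc 2: start y=0.000, vy=13.094 → t=2.672, apex=8.747, x_land=72.678, impact vy=-13.094
  bounce: vy ← 0.73·13.094 = 9.558
Arc 3: start y=0.000, vy=9.558 → t=1.951, apex=4.661, x_land=96.087, impact vy=-9.558
  bounce: vy ← 0.73·9.558 = 6.978
Arc 4: start y=0.000, vy=6.978 → t=1.424, apex=2.484, x_land=113.175, impact vy=-6.978
  bounce: vy ← 0.73·6.978 = 5.094
Arc 5: start y=0.000, vy=5.094 → t=1.040, apex=1.324, x_land=125.649, impact vy=-5.094
  bounce: vy ← 0.73·5.094 = 3.718

1 3.384 16.414 40.612
2 2.672 8.747 72.678
3 1.951 4.661 96.087
4 1.424 2.484 113.175
5 1.040 1.324 125.649
final: 125.649 3.718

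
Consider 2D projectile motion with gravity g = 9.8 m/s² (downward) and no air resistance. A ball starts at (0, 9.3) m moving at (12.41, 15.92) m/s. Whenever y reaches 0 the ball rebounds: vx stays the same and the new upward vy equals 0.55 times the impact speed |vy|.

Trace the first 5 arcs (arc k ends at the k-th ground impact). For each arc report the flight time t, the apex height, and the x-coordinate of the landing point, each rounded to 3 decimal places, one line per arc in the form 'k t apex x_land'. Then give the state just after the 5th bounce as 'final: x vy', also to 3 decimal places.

1 3.754 22.231 46.593
2 2.343 6.725 75.670
3 1.289 2.034 91.662
4 0.709 0.615 100.458
5 0.390 0.186 105.296
final: 105.296 1.051

Arc 1: start y=9.300, vy=15.920 → t=3.754, apex=22.231, x_land=46.593, impact vy=-20.874
  bounce: vy ← 0.55·20.874 = 11.481
Arc 2: start y=0.000, vy=11.481 → t=2.343, apex=6.725, x_land=75.670, impact vy=-11.481
  bounce: vy ← 0.55·11.481 = 6.314
Arc 3: start y=0.000, vy=6.314 → t=1.289, apex=2.034, x_land=91.662, impact vy=-6.314
  bounce: vy ← 0.55·6.314 = 3.473
Arc 4: start y=0.000, vy=3.473 → t=0.709, apex=0.615, x_land=100.458, impact vy=-3.473
  bounce: vy ← 0.55·3.473 = 1.910
Arc 5: start y=0.000, vy=1.910 → t=0.390, apex=0.186, x_land=105.296, impact vy=-1.910
  bounce: vy ← 0.55·1.910 = 1.051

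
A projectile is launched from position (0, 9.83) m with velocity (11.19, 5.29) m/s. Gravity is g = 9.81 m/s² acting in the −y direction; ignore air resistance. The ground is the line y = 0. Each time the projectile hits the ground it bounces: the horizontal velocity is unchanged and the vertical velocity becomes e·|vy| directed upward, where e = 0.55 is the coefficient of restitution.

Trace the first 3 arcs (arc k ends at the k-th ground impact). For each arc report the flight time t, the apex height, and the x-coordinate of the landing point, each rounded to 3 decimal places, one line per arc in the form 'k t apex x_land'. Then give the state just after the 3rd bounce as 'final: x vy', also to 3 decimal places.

Arc 1: start y=9.830, vy=5.290 → t=2.054, apex=11.256, x_land=22.986, impact vy=-14.861
  bounce: vy ← 0.55·14.861 = 8.174
Arc 2: start y=0.000, vy=8.174 → t=1.666, apex=3.405, x_land=41.632, impact vy=-8.174
  bounce: vy ← 0.55·8.174 = 4.495
Arc 3: start y=0.000, vy=4.495 → t=0.917, apex=1.030, x_land=51.888, impact vy=-4.495
  bounce: vy ← 0.55·4.495 = 2.472

1 2.054 11.256 22.986
2 1.666 3.405 41.632
3 0.917 1.030 51.888
final: 51.888 2.472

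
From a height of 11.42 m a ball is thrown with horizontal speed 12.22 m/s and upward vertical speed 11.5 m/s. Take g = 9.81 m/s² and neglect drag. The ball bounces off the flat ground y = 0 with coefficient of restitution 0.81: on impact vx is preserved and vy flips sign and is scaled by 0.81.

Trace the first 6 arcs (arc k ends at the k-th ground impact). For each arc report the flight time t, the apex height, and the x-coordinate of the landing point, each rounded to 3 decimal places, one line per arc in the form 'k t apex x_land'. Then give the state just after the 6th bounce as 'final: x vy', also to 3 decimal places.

1 3.096 18.161 37.839
2 3.117 11.915 75.930
3 2.525 7.818 106.785
4 2.045 5.129 131.777
5 1.657 3.365 152.020
6 1.342 2.208 168.418
final: 168.418 5.331

Arc 1: start y=11.420, vy=11.500 → t=3.096, apex=18.161, x_land=37.839, impact vy=-18.876
  bounce: vy ← 0.81·18.876 = 15.290
Arc 2: start y=0.000, vy=15.290 → t=3.117, apex=11.915, x_land=75.930, impact vy=-15.290
  bounce: vy ← 0.81·15.290 = 12.385
Arc 3: start y=0.000, vy=12.385 → t=2.525, apex=7.818, x_land=106.785, impact vy=-12.385
  bounce: vy ← 0.81·12.385 = 10.032
Arc 4: start y=0.000, vy=10.032 → t=2.045, apex=5.129, x_land=131.777, impact vy=-10.032
  bounce: vy ← 0.81·10.032 = 8.126
Arc 5: start y=0.000, vy=8.126 → t=1.657, apex=3.365, x_land=152.020, impact vy=-8.126
  bounce: vy ← 0.81·8.126 = 6.582
Arc 6: start y=0.000, vy=6.582 → t=1.342, apex=2.208, x_land=168.418, impact vy=-6.582
  bounce: vy ← 0.81·6.582 = 5.331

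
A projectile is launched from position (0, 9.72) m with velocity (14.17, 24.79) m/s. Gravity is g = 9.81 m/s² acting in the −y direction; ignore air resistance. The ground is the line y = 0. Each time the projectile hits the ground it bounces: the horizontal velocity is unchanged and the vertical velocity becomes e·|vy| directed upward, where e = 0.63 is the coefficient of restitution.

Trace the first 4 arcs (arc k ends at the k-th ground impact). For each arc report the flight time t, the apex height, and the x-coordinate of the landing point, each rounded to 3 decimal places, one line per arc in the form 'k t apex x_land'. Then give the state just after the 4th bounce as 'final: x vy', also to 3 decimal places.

Arc 1: start y=9.720, vy=24.790 → t=5.420, apex=41.042, x_land=76.797, impact vy=-28.377
  bounce: vy ← 0.63·28.377 = 17.877
Arc 2: start y=0.000, vy=17.877 → t=3.645, apex=16.290, x_land=128.443, impact vy=-17.877
  bounce: vy ← 0.63·17.877 = 11.263
Arc 3: start y=0.000, vy=11.263 → t=2.296, apex=6.465, x_land=160.980, impact vy=-11.263
  bounce: vy ← 0.63·11.263 = 7.096
Arc 4: start y=0.000, vy=7.096 → t=1.447, apex=2.566, x_land=181.478, impact vy=-7.096
  bounce: vy ← 0.63·7.096 = 4.470

1 5.420 41.042 76.797
2 3.645 16.290 128.443
3 2.296 6.465 160.980
4 1.447 2.566 181.478
final: 181.478 4.470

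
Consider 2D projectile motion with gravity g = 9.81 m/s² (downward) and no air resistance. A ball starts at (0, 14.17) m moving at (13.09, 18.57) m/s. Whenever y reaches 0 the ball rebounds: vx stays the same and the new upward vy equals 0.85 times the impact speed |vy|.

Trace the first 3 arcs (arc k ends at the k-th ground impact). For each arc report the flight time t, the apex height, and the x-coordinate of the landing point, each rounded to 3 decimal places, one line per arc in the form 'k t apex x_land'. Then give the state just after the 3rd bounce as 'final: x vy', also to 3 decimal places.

Arc 1: start y=14.170, vy=18.570 → t=4.437, apex=31.746, x_land=58.081, impact vy=-24.957
  bounce: vy ← 0.85·24.957 = 21.214
Arc 2: start y=0.000, vy=21.214 → t=4.325, apex=22.937, x_land=114.693, impact vy=-21.214
  bounce: vy ← 0.85·21.214 = 18.032
Arc 3: start y=0.000, vy=18.032 → t=3.676, apex=16.572, x_land=162.814, impact vy=-18.032
  bounce: vy ← 0.85·18.032 = 15.327

1 4.437 31.746 58.081
2 4.325 22.937 114.693
3 3.676 16.572 162.814
final: 162.814 15.327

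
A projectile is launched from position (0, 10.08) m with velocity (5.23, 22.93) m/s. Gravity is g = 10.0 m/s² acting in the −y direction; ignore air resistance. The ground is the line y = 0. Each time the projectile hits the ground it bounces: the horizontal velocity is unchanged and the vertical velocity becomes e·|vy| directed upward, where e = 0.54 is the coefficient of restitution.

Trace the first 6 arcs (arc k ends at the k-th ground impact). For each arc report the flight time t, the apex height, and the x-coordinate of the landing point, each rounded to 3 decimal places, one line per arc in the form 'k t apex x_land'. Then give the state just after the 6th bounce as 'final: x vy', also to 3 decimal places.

Arc 1: start y=10.080, vy=22.930 → t=4.990, apex=36.369, x_land=26.098, impact vy=-26.970
  bounce: vy ← 0.54·26.970 = 14.564
Arc 2: start y=0.000, vy=14.564 → t=2.913, apex=10.605, x_land=41.332, impact vy=-14.564
  bounce: vy ← 0.54·14.564 = 7.864
Arc 3: start y=0.000, vy=7.864 → t=1.573, apex=3.092, x_land=49.558, impact vy=-7.864
  bounce: vy ← 0.54·7.864 = 4.247
Arc 4: start y=0.000, vy=4.247 → t=0.849, apex=0.902, x_land=54.000, impact vy=-4.247
  bounce: vy ← 0.54·4.247 = 2.293
Arc 5: start y=0.000, vy=2.293 → t=0.459, apex=0.263, x_land=56.399, impact vy=-2.293
  bounce: vy ← 0.54·2.293 = 1.238
Arc 6: start y=0.000, vy=1.238 → t=0.248, apex=0.077, x_land=57.694, impact vy=-1.238
  bounce: vy ← 0.54·1.238 = 0.669

1 4.990 36.369 26.098
2 2.913 10.605 41.332
3 1.573 3.092 49.558
4 0.849 0.902 54.000
5 0.459 0.263 56.399
6 0.248 0.077 57.694
final: 57.694 0.669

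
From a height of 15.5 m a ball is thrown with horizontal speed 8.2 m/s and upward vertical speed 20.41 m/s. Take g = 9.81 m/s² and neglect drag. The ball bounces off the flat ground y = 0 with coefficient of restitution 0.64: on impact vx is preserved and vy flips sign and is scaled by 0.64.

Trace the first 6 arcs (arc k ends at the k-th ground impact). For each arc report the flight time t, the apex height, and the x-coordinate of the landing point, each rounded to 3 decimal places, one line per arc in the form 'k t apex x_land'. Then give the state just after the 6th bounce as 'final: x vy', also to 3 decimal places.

1 4.817 36.732 39.500
2 3.503 15.045 68.223
3 2.242 6.163 86.605
4 1.435 2.524 98.370
5 0.918 1.034 105.900
6 0.588 0.423 110.718
final: 110.718 1.845

Arc 1: start y=15.500, vy=20.410 → t=4.817, apex=36.732, x_land=39.500, impact vy=-26.845
  bounce: vy ← 0.64·26.845 = 17.181
Arc 2: start y=0.000, vy=17.181 → t=3.503, apex=15.045, x_land=68.223, impact vy=-17.181
  bounce: vy ← 0.64·17.181 = 10.996
Arc 3: start y=0.000, vy=10.996 → t=2.242, apex=6.163, x_land=86.605, impact vy=-10.996
  bounce: vy ← 0.64·10.996 = 7.037
Arc 4: start y=0.000, vy=7.037 → t=1.435, apex=2.524, x_land=98.370, impact vy=-7.037
  bounce: vy ← 0.64·7.037 = 4.504
Arc 5: start y=0.000, vy=4.504 → t=0.918, apex=1.034, x_land=105.900, impact vy=-4.504
  bounce: vy ← 0.64·4.504 = 2.883
Arc 6: start y=0.000, vy=2.883 → t=0.588, apex=0.423, x_land=110.718, impact vy=-2.883
  bounce: vy ← 0.64·2.883 = 1.845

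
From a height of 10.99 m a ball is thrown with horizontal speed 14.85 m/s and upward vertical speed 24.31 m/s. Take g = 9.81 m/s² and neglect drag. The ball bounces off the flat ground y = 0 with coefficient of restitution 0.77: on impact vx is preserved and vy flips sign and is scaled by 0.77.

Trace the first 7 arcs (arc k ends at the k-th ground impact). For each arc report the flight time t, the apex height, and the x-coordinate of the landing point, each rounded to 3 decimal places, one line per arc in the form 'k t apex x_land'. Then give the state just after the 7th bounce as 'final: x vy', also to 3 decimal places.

1 5.373 41.111 79.791
2 4.458 24.375 145.999
3 3.433 14.452 196.979
4 2.643 8.568 236.233
5 2.035 5.080 266.459
6 1.567 3.012 289.733
7 1.207 1.786 307.654
final: 307.654 4.558

Arc 1: start y=10.990, vy=24.310 → t=5.373, apex=41.111, x_land=79.791, impact vy=-28.401
  bounce: vy ← 0.77·28.401 = 21.869
Arc 2: start y=0.000, vy=21.869 → t=4.458, apex=24.375, x_land=145.999, impact vy=-21.869
  bounce: vy ← 0.77·21.869 = 16.839
Arc 3: start y=0.000, vy=16.839 → t=3.433, apex=14.452, x_land=196.979, impact vy=-16.839
  bounce: vy ← 0.77·16.839 = 12.966
Arc 4: start y=0.000, vy=12.966 → t=2.643, apex=8.568, x_land=236.233, impact vy=-12.966
  bounce: vy ← 0.77·12.966 = 9.984
Arc 5: start y=0.000, vy=9.984 → t=2.035, apex=5.080, x_land=266.459, impact vy=-9.984
  bounce: vy ← 0.77·9.984 = 7.687
Arc 6: start y=0.000, vy=7.687 → t=1.567, apex=3.012, x_land=289.733, impact vy=-7.687
  bounce: vy ← 0.77·7.687 = 5.919
Arc 7: start y=0.000, vy=5.919 → t=1.207, apex=1.786, x_land=307.654, impact vy=-5.919
  bounce: vy ← 0.77·5.919 = 4.558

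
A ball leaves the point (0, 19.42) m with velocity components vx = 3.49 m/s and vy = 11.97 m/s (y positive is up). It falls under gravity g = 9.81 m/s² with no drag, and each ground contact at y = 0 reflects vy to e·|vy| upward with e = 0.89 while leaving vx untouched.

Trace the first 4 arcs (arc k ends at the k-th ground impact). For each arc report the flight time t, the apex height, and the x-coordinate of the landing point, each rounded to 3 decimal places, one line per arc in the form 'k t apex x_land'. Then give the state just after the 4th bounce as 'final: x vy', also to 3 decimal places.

Arc 1: start y=19.420, vy=11.970 → t=3.554, apex=26.723, x_land=12.404, impact vy=-22.898
  bounce: vy ← 0.89·22.898 = 20.379
Arc 2: start y=0.000, vy=20.379 → t=4.155, apex=21.167, x_land=26.904, impact vy=-20.379
  bounce: vy ← 0.89·20.379 = 18.137
Arc 3: start y=0.000, vy=18.137 → t=3.698, apex=16.766, x_land=39.809, impact vy=-18.137
  bounce: vy ← 0.89·18.137 = 16.142
Arc 4: start y=0.000, vy=16.142 → t=3.291, apex=13.281, x_land=51.295, impact vy=-16.142
  bounce: vy ← 0.89·16.142 = 14.366

1 3.554 26.723 12.404
2 4.155 21.167 26.904
3 3.698 16.766 39.809
4 3.291 13.281 51.295
final: 51.295 14.366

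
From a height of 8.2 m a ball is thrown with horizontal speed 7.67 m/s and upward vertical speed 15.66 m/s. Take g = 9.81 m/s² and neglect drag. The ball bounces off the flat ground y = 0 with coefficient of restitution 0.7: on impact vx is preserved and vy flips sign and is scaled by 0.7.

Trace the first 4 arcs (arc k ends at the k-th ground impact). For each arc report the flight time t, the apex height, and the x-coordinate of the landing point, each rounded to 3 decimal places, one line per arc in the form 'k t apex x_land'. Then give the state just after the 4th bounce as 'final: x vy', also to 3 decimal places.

1 3.651 20.699 28.000
2 2.876 10.143 50.059
3 2.013 4.970 65.500
4 1.409 2.435 76.309
final: 76.309 4.839

Arc 1: start y=8.200, vy=15.660 → t=3.651, apex=20.699, x_land=28.000, impact vy=-20.152
  bounce: vy ← 0.7·20.152 = 14.107
Arc 2: start y=0.000, vy=14.107 → t=2.876, apex=10.143, x_land=50.059, impact vy=-14.107
  bounce: vy ← 0.7·14.107 = 9.875
Arc 3: start y=0.000, vy=9.875 → t=2.013, apex=4.970, x_land=65.500, impact vy=-9.875
  bounce: vy ← 0.7·9.875 = 6.912
Arc 4: start y=0.000, vy=6.912 → t=1.409, apex=2.435, x_land=76.309, impact vy=-6.912
  bounce: vy ← 0.7·6.912 = 4.839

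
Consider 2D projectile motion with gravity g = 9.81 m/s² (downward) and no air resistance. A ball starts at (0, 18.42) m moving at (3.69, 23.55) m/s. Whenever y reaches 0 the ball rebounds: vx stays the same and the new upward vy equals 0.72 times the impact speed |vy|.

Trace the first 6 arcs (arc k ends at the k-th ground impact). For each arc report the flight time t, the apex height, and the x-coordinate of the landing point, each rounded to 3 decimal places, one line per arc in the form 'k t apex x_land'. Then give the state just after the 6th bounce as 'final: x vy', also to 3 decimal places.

1 5.486 46.687 20.243
2 4.443 24.203 36.636
3 3.199 12.547 48.439
4 2.303 6.504 56.937
5 1.658 3.372 63.056
6 1.194 1.748 67.462
final: 67.462 4.216

Arc 1: start y=18.420, vy=23.550 → t=5.486, apex=46.687, x_land=20.243, impact vy=-30.266
  bounce: vy ← 0.72·30.266 = 21.791
Arc 2: start y=0.000, vy=21.791 → t=4.443, apex=24.203, x_land=36.636, impact vy=-21.791
  bounce: vy ← 0.72·21.791 = 15.690
Arc 3: start y=0.000, vy=15.690 → t=3.199, apex=12.547, x_land=48.439, impact vy=-15.690
  bounce: vy ← 0.72·15.690 = 11.297
Arc 4: start y=0.000, vy=11.297 → t=2.303, apex=6.504, x_land=56.937, impact vy=-11.297
  bounce: vy ← 0.72·11.297 = 8.134
Arc 5: start y=0.000, vy=8.134 → t=1.658, apex=3.372, x_land=63.056, impact vy=-8.134
  bounce: vy ← 0.72·8.134 = 5.856
Arc 6: start y=0.000, vy=5.856 → t=1.194, apex=1.748, x_land=67.462, impact vy=-5.856
  bounce: vy ← 0.72·5.856 = 4.216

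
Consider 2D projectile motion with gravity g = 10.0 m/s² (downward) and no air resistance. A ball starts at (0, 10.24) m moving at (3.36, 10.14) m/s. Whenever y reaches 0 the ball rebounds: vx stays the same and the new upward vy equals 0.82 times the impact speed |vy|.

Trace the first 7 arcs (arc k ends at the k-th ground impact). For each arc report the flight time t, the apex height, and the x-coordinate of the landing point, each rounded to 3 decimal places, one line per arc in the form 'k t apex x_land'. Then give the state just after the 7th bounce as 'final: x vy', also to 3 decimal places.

1 2.768 15.381 9.300
2 2.876 10.342 18.965
3 2.359 6.954 26.890
4 1.934 4.676 33.389
5 1.586 3.144 38.717
6 1.300 2.114 43.087
7 1.066 1.422 46.670
final: 46.670 4.372

Arc 1: start y=10.240, vy=10.140 → t=2.768, apex=15.381, x_land=9.300, impact vy=-17.539
  bounce: vy ← 0.82·17.539 = 14.382
Arc 2: start y=0.000, vy=14.382 → t=2.876, apex=10.342, x_land=18.965, impact vy=-14.382
  bounce: vy ← 0.82·14.382 = 11.793
Arc 3: start y=0.000, vy=11.793 → t=2.359, apex=6.954, x_land=26.890, impact vy=-11.793
  bounce: vy ← 0.82·11.793 = 9.670
Arc 4: start y=0.000, vy=9.670 → t=1.934, apex=4.676, x_land=33.389, impact vy=-9.670
  bounce: vy ← 0.82·9.670 = 7.930
Arc 5: start y=0.000, vy=7.930 → t=1.586, apex=3.144, x_land=38.717, impact vy=-7.930
  bounce: vy ← 0.82·7.930 = 6.502
Arc 6: start y=0.000, vy=6.502 → t=1.300, apex=2.114, x_land=43.087, impact vy=-6.502
  bounce: vy ← 0.82·6.502 = 5.332
Arc 7: start y=0.000, vy=5.332 → t=1.066, apex=1.422, x_land=46.670, impact vy=-5.332
  bounce: vy ← 0.82·5.332 = 4.372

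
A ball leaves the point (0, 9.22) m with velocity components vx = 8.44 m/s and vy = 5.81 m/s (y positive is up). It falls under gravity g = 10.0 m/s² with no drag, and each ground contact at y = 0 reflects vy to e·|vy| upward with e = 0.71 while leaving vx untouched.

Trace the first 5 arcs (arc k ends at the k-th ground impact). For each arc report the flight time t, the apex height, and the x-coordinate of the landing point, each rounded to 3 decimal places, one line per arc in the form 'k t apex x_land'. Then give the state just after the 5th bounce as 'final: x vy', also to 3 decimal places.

Arc 1: start y=9.220, vy=5.810 → t=2.058, apex=10.908, x_land=17.370, impact vy=-14.770
  bounce: vy ← 0.71·14.770 = 10.487
Arc 2: start y=0.000, vy=10.487 → t=2.097, apex=5.499, x_land=35.071, impact vy=-10.487
  bounce: vy ← 0.71·10.487 = 7.446
Arc 3: start y=0.000, vy=7.446 → t=1.489, apex=2.772, x_land=47.639, impact vy=-7.446
  bounce: vy ← 0.71·7.446 = 5.286
Arc 4: start y=0.000, vy=5.286 → t=1.057, apex=1.397, x_land=56.563, impact vy=-5.286
  bounce: vy ← 0.71·5.286 = 3.753
Arc 5: start y=0.000, vy=3.753 → t=0.751, apex=0.704, x_land=62.899, impact vy=-3.753
  bounce: vy ← 0.71·3.753 = 2.665

1 2.058 10.908 17.370
2 2.097 5.499 35.071
3 1.489 2.772 47.639
4 1.057 1.397 56.563
5 0.751 0.704 62.899
final: 62.899 2.665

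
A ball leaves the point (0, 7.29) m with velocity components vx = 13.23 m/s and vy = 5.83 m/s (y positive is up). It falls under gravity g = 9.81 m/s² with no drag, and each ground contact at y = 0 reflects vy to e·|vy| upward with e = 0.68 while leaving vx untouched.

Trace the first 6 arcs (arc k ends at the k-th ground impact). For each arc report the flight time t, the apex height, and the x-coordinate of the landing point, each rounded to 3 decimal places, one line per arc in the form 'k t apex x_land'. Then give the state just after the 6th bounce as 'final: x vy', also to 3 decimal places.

Arc 1: start y=7.290, vy=5.830 → t=1.951, apex=9.022, x_land=25.806, impact vy=-13.305
  bounce: vy ← 0.68·13.305 = 9.047
Arc 2: start y=0.000, vy=9.047 → t=1.845, apex=4.172, x_land=50.208, impact vy=-9.047
  bounce: vy ← 0.68·9.047 = 6.152
Arc 3: start y=0.000, vy=6.152 → t=1.254, apex=1.929, x_land=66.802, impact vy=-6.152
  bounce: vy ← 0.68·6.152 = 4.183
Arc 4: start y=0.000, vy=4.183 → t=0.853, apex=0.892, x_land=78.086, impact vy=-4.183
  bounce: vy ← 0.68·4.183 = 2.845
Arc 5: start y=0.000, vy=2.845 → t=0.580, apex=0.412, x_land=85.759, impact vy=-2.845
  bounce: vy ← 0.68·2.845 = 1.934
Arc 6: start y=0.000, vy=1.934 → t=0.394, apex=0.191, x_land=90.977, impact vy=-1.934
  bounce: vy ← 0.68·1.934 = 1.315

1 1.951 9.022 25.806
2 1.845 4.172 50.208
3 1.254 1.929 66.802
4 0.853 0.892 78.086
5 0.580 0.412 85.759
6 0.394 0.191 90.977
final: 90.977 1.315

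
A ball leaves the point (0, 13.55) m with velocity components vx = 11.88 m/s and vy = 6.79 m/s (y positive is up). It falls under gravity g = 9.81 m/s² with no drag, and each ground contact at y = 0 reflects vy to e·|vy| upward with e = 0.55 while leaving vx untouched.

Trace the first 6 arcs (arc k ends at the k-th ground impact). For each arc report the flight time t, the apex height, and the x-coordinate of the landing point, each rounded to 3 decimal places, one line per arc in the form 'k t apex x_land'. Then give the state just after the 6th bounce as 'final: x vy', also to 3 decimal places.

Arc 1: start y=13.550, vy=6.790 → t=2.493, apex=15.900, x_land=29.612, impact vy=-17.662
  bounce: vy ← 0.55·17.662 = 9.714
Arc 2: start y=0.000, vy=9.714 → t=1.980, apex=4.810, x_land=53.140, impact vy=-9.714
  bounce: vy ← 0.55·9.714 = 5.343
Arc 3: start y=0.000, vy=5.343 → t=1.089, apex=1.455, x_land=66.080, impact vy=-5.343
  bounce: vy ← 0.55·5.343 = 2.939
Arc 4: start y=0.000, vy=2.939 → t=0.599, apex=0.440, x_land=73.198, impact vy=-2.939
  bounce: vy ← 0.55·2.939 = 1.616
Arc 5: start y=0.000, vy=1.616 → t=0.330, apex=0.133, x_land=77.112, impact vy=-1.616
  bounce: vy ← 0.55·1.616 = 0.889
Arc 6: start y=0.000, vy=0.889 → t=0.181, apex=0.040, x_land=79.265, impact vy=-0.889
  bounce: vy ← 0.55·0.889 = 0.489

1 2.493 15.900 29.612
2 1.980 4.810 53.140
3 1.089 1.455 66.080
4 0.599 0.440 73.198
5 0.330 0.133 77.112
6 0.181 0.040 79.265
final: 79.265 0.489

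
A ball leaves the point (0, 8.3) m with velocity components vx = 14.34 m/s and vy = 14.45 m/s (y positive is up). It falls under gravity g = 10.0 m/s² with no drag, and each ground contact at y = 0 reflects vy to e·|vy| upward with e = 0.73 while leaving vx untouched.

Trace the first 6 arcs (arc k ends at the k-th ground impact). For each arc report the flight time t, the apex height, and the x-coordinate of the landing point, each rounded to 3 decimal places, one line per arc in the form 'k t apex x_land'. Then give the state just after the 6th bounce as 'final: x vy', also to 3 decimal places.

1 3.381 18.740 48.483
2 2.827 9.987 89.016
3 2.063 5.322 118.604
4 1.506 2.836 140.204
5 1.100 1.511 155.972
6 0.803 0.805 167.483
final: 167.483 2.930

Arc 1: start y=8.300, vy=14.450 → t=3.381, apex=18.740, x_land=48.483, impact vy=-19.360
  bounce: vy ← 0.73·19.360 = 14.133
Arc 2: start y=0.000, vy=14.133 → t=2.827, apex=9.987, x_land=89.016, impact vy=-14.133
  bounce: vy ← 0.73·14.133 = 10.317
Arc 3: start y=0.000, vy=10.317 → t=2.063, apex=5.322, x_land=118.604, impact vy=-10.317
  bounce: vy ← 0.73·10.317 = 7.531
Arc 4: start y=0.000, vy=7.531 → t=1.506, apex=2.836, x_land=140.204, impact vy=-7.531
  bounce: vy ← 0.73·7.531 = 5.498
Arc 5: start y=0.000, vy=5.498 → t=1.100, apex=1.511, x_land=155.972, impact vy=-5.498
  bounce: vy ← 0.73·5.498 = 4.013
Arc 6: start y=0.000, vy=4.013 → t=0.803, apex=0.805, x_land=167.483, impact vy=-4.013
  bounce: vy ← 0.73·4.013 = 2.930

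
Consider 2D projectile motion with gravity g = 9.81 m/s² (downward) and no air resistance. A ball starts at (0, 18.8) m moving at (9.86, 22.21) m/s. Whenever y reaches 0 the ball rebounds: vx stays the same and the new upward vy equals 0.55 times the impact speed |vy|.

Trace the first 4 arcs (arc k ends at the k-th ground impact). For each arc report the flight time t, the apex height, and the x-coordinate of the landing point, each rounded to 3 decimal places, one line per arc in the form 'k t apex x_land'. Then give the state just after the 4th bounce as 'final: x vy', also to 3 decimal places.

Arc 1: start y=18.800, vy=22.210 → t=5.257, apex=43.942, x_land=51.835, impact vy=-29.362
  bounce: vy ← 0.55·29.362 = 16.149
Arc 2: start y=0.000, vy=16.149 → t=3.292, apex=13.292, x_land=84.298, impact vy=-16.149
  bounce: vy ← 0.55·16.149 = 8.882
Arc 3: start y=0.000, vy=8.882 → t=1.811, apex=4.021, x_land=102.153, impact vy=-8.882
  bounce: vy ← 0.55·8.882 = 4.885
Arc 4: start y=0.000, vy=4.885 → t=0.996, apex=1.216, x_land=111.973, impact vy=-4.885
  bounce: vy ← 0.55·4.885 = 2.687

1 5.257 43.942 51.835
2 3.292 13.292 84.298
3 1.811 4.021 102.153
4 0.996 1.216 111.973
final: 111.973 2.687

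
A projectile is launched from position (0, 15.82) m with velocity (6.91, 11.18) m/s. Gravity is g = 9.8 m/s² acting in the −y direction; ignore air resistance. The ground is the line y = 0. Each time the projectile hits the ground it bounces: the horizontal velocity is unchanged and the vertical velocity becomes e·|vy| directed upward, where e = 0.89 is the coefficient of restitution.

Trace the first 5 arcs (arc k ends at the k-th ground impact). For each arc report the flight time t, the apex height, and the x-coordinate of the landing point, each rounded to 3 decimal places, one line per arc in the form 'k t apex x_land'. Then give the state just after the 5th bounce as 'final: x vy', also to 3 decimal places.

1 3.269 22.197 22.590
2 3.789 17.582 48.769
3 3.372 13.927 72.068
4 3.001 11.032 92.804
5 2.671 8.738 111.259
final: 111.259 11.647

Arc 1: start y=15.820, vy=11.180 → t=3.269, apex=22.197, x_land=22.590, impact vy=-20.858
  bounce: vy ← 0.89·20.858 = 18.564
Arc 2: start y=0.000, vy=18.564 → t=3.789, apex=17.582, x_land=48.769, impact vy=-18.564
  bounce: vy ← 0.89·18.564 = 16.522
Arc 3: start y=0.000, vy=16.522 → t=3.372, apex=13.927, x_land=72.068, impact vy=-16.522
  bounce: vy ← 0.89·16.522 = 14.704
Arc 4: start y=0.000, vy=14.704 → t=3.001, apex=11.032, x_land=92.804, impact vy=-14.704
  bounce: vy ← 0.89·14.704 = 13.087
Arc 5: start y=0.000, vy=13.087 → t=2.671, apex=8.738, x_land=111.259, impact vy=-13.087
  bounce: vy ← 0.89·13.087 = 11.647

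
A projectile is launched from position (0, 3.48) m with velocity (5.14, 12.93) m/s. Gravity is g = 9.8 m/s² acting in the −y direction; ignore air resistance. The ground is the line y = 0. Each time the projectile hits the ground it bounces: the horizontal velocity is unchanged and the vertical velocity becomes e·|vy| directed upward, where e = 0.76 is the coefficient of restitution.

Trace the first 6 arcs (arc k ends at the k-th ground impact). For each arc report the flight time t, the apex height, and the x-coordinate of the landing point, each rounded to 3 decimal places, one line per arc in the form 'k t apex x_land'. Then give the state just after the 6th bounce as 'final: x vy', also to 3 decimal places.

1 2.885 12.010 14.829
2 2.380 6.937 27.060
3 1.809 4.007 36.356
4 1.374 2.314 43.421
5 1.045 1.337 48.790
6 0.794 0.772 52.871
final: 52.871 2.957

Arc 1: start y=3.480, vy=12.930 → t=2.885, apex=12.010, x_land=14.829, impact vy=-15.343
  bounce: vy ← 0.76·15.343 = 11.660
Arc 2: start y=0.000, vy=11.660 → t=2.380, apex=6.937, x_land=27.060, impact vy=-11.660
  bounce: vy ← 0.76·11.660 = 8.862
Arc 3: start y=0.000, vy=8.862 → t=1.809, apex=4.007, x_land=36.356, impact vy=-8.862
  bounce: vy ← 0.76·8.862 = 6.735
Arc 4: start y=0.000, vy=6.735 → t=1.374, apex=2.314, x_land=43.421, impact vy=-6.735
  bounce: vy ← 0.76·6.735 = 5.119
Arc 5: start y=0.000, vy=5.119 → t=1.045, apex=1.337, x_land=48.790, impact vy=-5.119
  bounce: vy ← 0.76·5.119 = 3.890
Arc 6: start y=0.000, vy=3.890 → t=0.794, apex=0.772, x_land=52.871, impact vy=-3.890
  bounce: vy ← 0.76·3.890 = 2.957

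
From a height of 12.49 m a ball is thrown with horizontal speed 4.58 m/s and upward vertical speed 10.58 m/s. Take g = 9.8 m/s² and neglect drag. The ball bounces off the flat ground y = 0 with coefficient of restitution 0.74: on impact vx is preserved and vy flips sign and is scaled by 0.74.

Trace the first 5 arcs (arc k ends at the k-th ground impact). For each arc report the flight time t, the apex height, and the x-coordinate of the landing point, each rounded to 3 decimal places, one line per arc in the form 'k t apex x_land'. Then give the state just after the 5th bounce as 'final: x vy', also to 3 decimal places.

Arc 1: start y=12.490, vy=10.580 → t=3.007, apex=18.201, x_land=13.772, impact vy=-18.888
  bounce: vy ← 0.74·18.888 = 13.977
Arc 2: start y=0.000, vy=13.977 → t=2.852, apex=9.967, x_land=26.836, impact vy=-13.977
  bounce: vy ← 0.74·13.977 = 10.343
Arc 3: start y=0.000, vy=10.343 → t=2.111, apex=5.458, x_land=36.503, impact vy=-10.343
  bounce: vy ← 0.74·10.343 = 7.654
Arc 4: start y=0.000, vy=7.654 → t=1.562, apex=2.989, x_land=43.657, impact vy=-7.654
  bounce: vy ← 0.74·7.654 = 5.664
Arc 5: start y=0.000, vy=5.664 → t=1.156, apex=1.637, x_land=48.951, impact vy=-5.664
  bounce: vy ← 0.74·5.664 = 4.191

1 3.007 18.201 13.772
2 2.852 9.967 26.836
3 2.111 5.458 36.503
4 1.562 2.989 43.657
5 1.156 1.637 48.951
final: 48.951 4.191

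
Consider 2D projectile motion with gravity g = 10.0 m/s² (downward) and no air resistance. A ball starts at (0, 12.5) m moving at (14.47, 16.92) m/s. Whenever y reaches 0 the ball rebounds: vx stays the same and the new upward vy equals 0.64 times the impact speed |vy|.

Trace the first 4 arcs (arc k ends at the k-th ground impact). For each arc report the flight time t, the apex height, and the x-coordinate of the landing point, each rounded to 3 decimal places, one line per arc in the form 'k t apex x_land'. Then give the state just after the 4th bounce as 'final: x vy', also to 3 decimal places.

1 4.008 26.814 57.993
2 2.964 10.983 100.885
3 1.897 4.499 128.336
4 1.214 1.843 145.904
final: 145.904 3.885

Arc 1: start y=12.500, vy=16.920 → t=4.008, apex=26.814, x_land=57.993, impact vy=-23.158
  bounce: vy ← 0.64·23.158 = 14.821
Arc 2: start y=0.000, vy=14.821 → t=2.964, apex=10.983, x_land=100.885, impact vy=-14.821
  bounce: vy ← 0.64·14.821 = 9.485
Arc 3: start y=0.000, vy=9.485 → t=1.897, apex=4.499, x_land=128.336, impact vy=-9.485
  bounce: vy ← 0.64·9.485 = 6.071
Arc 4: start y=0.000, vy=6.071 → t=1.214, apex=1.843, x_land=145.904, impact vy=-6.071
  bounce: vy ← 0.64·6.071 = 3.885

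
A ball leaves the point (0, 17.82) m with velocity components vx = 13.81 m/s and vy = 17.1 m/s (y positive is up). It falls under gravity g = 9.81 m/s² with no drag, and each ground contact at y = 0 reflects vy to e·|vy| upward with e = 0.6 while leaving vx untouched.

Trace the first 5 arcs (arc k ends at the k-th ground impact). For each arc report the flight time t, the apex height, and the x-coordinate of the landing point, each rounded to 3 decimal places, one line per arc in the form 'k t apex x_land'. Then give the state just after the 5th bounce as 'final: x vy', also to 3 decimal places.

1 4.326 32.724 59.743
2 3.100 11.781 102.547
3 1.860 4.241 128.229
4 1.116 1.527 143.639
5 0.669 0.550 152.885
final: 152.885 1.970

Arc 1: start y=17.820, vy=17.100 → t=4.326, apex=32.724, x_land=59.743, impact vy=-25.338
  bounce: vy ← 0.6·25.338 = 15.203
Arc 2: start y=0.000, vy=15.203 → t=3.100, apex=11.781, x_land=102.547, impact vy=-15.203
  bounce: vy ← 0.6·15.203 = 9.122
Arc 3: start y=0.000, vy=9.122 → t=1.860, apex=4.241, x_land=128.229, impact vy=-9.122
  bounce: vy ← 0.6·9.122 = 5.473
Arc 4: start y=0.000, vy=5.473 → t=1.116, apex=1.527, x_land=143.639, impact vy=-5.473
  bounce: vy ← 0.6·5.473 = 3.284
Arc 5: start y=0.000, vy=3.284 → t=0.669, apex=0.550, x_land=152.885, impact vy=-3.284
  bounce: vy ← 0.6·3.284 = 1.970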